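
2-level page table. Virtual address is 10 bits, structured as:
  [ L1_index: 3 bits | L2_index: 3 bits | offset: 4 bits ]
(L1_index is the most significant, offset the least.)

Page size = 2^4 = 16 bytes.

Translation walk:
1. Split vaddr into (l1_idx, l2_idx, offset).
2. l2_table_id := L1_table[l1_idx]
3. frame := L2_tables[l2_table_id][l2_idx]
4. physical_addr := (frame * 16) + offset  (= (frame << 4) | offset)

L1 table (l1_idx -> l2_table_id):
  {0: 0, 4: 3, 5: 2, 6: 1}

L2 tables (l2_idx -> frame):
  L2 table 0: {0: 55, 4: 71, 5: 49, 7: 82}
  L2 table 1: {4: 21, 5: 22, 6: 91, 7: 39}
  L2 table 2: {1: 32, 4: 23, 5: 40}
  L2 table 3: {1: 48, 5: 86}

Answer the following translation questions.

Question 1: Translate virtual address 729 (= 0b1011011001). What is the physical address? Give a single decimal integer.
Answer: 649

Derivation:
vaddr = 729 = 0b1011011001
Split: l1_idx=5, l2_idx=5, offset=9
L1[5] = 2
L2[2][5] = 40
paddr = 40 * 16 + 9 = 649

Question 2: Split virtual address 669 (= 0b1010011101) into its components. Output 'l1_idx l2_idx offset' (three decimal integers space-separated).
vaddr = 669 = 0b1010011101
  top 3 bits -> l1_idx = 5
  next 3 bits -> l2_idx = 1
  bottom 4 bits -> offset = 13

Answer: 5 1 13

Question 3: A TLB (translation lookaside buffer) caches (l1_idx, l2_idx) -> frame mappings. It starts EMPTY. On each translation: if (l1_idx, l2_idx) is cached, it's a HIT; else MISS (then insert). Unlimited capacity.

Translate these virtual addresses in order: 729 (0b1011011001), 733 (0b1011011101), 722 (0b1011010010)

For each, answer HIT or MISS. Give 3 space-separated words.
vaddr=729: (5,5) not in TLB -> MISS, insert
vaddr=733: (5,5) in TLB -> HIT
vaddr=722: (5,5) in TLB -> HIT

Answer: MISS HIT HIT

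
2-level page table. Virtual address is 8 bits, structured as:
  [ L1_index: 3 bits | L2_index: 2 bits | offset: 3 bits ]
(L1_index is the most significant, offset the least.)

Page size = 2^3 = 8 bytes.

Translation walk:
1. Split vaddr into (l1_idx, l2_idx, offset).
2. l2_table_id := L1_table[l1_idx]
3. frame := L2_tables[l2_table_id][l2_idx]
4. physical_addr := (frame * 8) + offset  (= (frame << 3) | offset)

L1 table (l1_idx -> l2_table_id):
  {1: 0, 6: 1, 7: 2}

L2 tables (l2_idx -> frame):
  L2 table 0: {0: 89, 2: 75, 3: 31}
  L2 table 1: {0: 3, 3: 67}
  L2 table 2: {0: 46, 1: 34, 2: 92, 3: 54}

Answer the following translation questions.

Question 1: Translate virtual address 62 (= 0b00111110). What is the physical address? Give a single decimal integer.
vaddr = 62 = 0b00111110
Split: l1_idx=1, l2_idx=3, offset=6
L1[1] = 0
L2[0][3] = 31
paddr = 31 * 8 + 6 = 254

Answer: 254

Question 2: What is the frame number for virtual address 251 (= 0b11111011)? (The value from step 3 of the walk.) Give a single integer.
Answer: 54

Derivation:
vaddr = 251: l1_idx=7, l2_idx=3
L1[7] = 2; L2[2][3] = 54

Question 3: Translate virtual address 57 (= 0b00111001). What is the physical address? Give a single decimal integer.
vaddr = 57 = 0b00111001
Split: l1_idx=1, l2_idx=3, offset=1
L1[1] = 0
L2[0][3] = 31
paddr = 31 * 8 + 1 = 249

Answer: 249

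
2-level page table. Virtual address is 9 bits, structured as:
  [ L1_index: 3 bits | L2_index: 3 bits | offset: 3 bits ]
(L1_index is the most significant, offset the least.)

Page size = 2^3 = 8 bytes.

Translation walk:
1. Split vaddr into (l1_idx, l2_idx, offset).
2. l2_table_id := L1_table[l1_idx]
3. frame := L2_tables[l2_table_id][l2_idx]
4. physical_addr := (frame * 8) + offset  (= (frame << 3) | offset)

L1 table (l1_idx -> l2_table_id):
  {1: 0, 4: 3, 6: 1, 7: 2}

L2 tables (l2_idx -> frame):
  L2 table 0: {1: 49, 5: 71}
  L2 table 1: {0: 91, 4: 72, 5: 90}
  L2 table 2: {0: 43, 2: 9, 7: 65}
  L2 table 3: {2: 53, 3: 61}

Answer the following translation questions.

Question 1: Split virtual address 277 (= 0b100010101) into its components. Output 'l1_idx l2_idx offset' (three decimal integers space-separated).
vaddr = 277 = 0b100010101
  top 3 bits -> l1_idx = 4
  next 3 bits -> l2_idx = 2
  bottom 3 bits -> offset = 5

Answer: 4 2 5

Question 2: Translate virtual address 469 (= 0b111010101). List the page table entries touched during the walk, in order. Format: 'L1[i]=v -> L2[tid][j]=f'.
Answer: L1[7]=2 -> L2[2][2]=9

Derivation:
vaddr = 469 = 0b111010101
Split: l1_idx=7, l2_idx=2, offset=5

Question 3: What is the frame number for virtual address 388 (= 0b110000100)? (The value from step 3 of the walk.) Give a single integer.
vaddr = 388: l1_idx=6, l2_idx=0
L1[6] = 1; L2[1][0] = 91

Answer: 91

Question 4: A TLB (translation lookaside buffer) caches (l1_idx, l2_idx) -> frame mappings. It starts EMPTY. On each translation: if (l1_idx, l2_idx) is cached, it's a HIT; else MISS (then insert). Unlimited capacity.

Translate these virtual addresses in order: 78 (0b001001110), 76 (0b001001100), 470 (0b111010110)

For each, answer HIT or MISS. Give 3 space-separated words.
Answer: MISS HIT MISS

Derivation:
vaddr=78: (1,1) not in TLB -> MISS, insert
vaddr=76: (1,1) in TLB -> HIT
vaddr=470: (7,2) not in TLB -> MISS, insert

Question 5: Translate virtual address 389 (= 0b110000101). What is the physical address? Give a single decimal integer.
vaddr = 389 = 0b110000101
Split: l1_idx=6, l2_idx=0, offset=5
L1[6] = 1
L2[1][0] = 91
paddr = 91 * 8 + 5 = 733

Answer: 733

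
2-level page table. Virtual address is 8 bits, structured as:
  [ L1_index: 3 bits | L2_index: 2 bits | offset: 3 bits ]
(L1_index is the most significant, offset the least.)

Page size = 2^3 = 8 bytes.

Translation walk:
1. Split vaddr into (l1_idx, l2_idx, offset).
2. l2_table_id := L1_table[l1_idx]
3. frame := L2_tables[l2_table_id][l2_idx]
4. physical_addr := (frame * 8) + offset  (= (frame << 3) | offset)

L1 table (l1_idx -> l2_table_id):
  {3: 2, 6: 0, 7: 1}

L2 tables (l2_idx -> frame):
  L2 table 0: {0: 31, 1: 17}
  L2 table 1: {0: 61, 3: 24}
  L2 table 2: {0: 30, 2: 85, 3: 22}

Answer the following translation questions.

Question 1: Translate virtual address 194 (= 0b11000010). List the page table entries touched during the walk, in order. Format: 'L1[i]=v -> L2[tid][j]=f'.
Answer: L1[6]=0 -> L2[0][0]=31

Derivation:
vaddr = 194 = 0b11000010
Split: l1_idx=6, l2_idx=0, offset=2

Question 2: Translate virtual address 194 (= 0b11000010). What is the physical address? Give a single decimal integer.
vaddr = 194 = 0b11000010
Split: l1_idx=6, l2_idx=0, offset=2
L1[6] = 0
L2[0][0] = 31
paddr = 31 * 8 + 2 = 250

Answer: 250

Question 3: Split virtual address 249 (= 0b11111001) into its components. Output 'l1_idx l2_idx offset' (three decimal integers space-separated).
vaddr = 249 = 0b11111001
  top 3 bits -> l1_idx = 7
  next 2 bits -> l2_idx = 3
  bottom 3 bits -> offset = 1

Answer: 7 3 1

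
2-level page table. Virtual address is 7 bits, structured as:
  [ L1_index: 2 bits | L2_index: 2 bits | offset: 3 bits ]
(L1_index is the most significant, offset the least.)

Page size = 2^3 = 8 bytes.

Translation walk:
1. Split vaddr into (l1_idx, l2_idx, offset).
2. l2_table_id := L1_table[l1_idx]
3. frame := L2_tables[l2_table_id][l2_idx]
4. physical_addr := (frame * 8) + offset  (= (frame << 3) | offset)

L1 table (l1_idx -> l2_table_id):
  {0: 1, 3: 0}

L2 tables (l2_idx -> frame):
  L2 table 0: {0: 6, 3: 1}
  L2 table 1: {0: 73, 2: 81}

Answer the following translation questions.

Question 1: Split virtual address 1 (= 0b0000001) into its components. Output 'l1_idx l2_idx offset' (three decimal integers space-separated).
vaddr = 1 = 0b0000001
  top 2 bits -> l1_idx = 0
  next 2 bits -> l2_idx = 0
  bottom 3 bits -> offset = 1

Answer: 0 0 1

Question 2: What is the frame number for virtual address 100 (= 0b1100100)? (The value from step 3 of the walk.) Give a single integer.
Answer: 6

Derivation:
vaddr = 100: l1_idx=3, l2_idx=0
L1[3] = 0; L2[0][0] = 6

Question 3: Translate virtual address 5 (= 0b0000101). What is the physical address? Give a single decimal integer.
Answer: 589

Derivation:
vaddr = 5 = 0b0000101
Split: l1_idx=0, l2_idx=0, offset=5
L1[0] = 1
L2[1][0] = 73
paddr = 73 * 8 + 5 = 589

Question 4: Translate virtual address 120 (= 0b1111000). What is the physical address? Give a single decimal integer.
vaddr = 120 = 0b1111000
Split: l1_idx=3, l2_idx=3, offset=0
L1[3] = 0
L2[0][3] = 1
paddr = 1 * 8 + 0 = 8

Answer: 8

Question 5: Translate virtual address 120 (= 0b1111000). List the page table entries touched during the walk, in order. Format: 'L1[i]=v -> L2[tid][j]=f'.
Answer: L1[3]=0 -> L2[0][3]=1

Derivation:
vaddr = 120 = 0b1111000
Split: l1_idx=3, l2_idx=3, offset=0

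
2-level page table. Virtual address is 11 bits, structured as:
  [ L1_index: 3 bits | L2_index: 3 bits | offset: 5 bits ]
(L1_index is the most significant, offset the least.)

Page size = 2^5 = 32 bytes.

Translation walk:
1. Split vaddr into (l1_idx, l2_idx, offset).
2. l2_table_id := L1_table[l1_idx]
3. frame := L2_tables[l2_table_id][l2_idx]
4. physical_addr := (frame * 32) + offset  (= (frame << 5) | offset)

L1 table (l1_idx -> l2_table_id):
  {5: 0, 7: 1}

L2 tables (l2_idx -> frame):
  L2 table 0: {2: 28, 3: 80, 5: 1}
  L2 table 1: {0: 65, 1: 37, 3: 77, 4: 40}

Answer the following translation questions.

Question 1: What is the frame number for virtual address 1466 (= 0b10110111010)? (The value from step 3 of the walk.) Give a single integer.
vaddr = 1466: l1_idx=5, l2_idx=5
L1[5] = 0; L2[0][5] = 1

Answer: 1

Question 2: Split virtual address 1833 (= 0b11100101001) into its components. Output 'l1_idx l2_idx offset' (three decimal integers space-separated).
Answer: 7 1 9

Derivation:
vaddr = 1833 = 0b11100101001
  top 3 bits -> l1_idx = 7
  next 3 bits -> l2_idx = 1
  bottom 5 bits -> offset = 9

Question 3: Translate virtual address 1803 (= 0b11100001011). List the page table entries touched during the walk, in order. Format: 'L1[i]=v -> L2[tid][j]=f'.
Answer: L1[7]=1 -> L2[1][0]=65

Derivation:
vaddr = 1803 = 0b11100001011
Split: l1_idx=7, l2_idx=0, offset=11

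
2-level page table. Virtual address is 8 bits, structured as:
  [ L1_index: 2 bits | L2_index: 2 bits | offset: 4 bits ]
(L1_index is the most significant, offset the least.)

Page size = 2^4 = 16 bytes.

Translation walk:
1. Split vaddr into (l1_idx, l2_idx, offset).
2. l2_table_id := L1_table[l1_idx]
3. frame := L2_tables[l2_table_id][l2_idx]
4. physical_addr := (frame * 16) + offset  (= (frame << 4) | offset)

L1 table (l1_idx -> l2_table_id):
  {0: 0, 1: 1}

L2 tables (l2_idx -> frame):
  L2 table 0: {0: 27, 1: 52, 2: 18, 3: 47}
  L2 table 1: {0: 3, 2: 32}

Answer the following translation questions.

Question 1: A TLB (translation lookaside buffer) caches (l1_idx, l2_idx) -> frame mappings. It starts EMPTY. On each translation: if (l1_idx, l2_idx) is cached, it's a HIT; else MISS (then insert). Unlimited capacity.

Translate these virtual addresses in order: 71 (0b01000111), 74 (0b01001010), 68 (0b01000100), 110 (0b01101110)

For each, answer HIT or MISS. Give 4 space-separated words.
Answer: MISS HIT HIT MISS

Derivation:
vaddr=71: (1,0) not in TLB -> MISS, insert
vaddr=74: (1,0) in TLB -> HIT
vaddr=68: (1,0) in TLB -> HIT
vaddr=110: (1,2) not in TLB -> MISS, insert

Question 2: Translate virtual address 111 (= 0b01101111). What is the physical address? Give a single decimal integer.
vaddr = 111 = 0b01101111
Split: l1_idx=1, l2_idx=2, offset=15
L1[1] = 1
L2[1][2] = 32
paddr = 32 * 16 + 15 = 527

Answer: 527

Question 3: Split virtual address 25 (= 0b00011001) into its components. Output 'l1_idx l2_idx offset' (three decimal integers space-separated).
vaddr = 25 = 0b00011001
  top 2 bits -> l1_idx = 0
  next 2 bits -> l2_idx = 1
  bottom 4 bits -> offset = 9

Answer: 0 1 9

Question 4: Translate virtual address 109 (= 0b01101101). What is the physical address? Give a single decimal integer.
Answer: 525

Derivation:
vaddr = 109 = 0b01101101
Split: l1_idx=1, l2_idx=2, offset=13
L1[1] = 1
L2[1][2] = 32
paddr = 32 * 16 + 13 = 525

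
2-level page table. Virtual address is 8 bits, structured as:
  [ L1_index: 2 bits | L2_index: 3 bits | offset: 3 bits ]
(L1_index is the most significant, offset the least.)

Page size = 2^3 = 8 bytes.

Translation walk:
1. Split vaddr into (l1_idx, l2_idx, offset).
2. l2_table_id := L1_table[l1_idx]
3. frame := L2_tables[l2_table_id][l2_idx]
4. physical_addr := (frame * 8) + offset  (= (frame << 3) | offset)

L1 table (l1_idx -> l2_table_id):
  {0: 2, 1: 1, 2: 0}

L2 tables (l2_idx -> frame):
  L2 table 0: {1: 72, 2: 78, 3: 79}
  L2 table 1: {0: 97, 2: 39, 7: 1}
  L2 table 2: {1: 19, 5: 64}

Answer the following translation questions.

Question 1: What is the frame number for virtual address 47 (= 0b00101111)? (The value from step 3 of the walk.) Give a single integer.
Answer: 64

Derivation:
vaddr = 47: l1_idx=0, l2_idx=5
L1[0] = 2; L2[2][5] = 64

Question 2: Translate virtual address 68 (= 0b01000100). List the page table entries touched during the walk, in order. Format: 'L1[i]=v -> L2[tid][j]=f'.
vaddr = 68 = 0b01000100
Split: l1_idx=1, l2_idx=0, offset=4

Answer: L1[1]=1 -> L2[1][0]=97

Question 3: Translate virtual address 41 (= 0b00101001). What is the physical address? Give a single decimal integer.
vaddr = 41 = 0b00101001
Split: l1_idx=0, l2_idx=5, offset=1
L1[0] = 2
L2[2][5] = 64
paddr = 64 * 8 + 1 = 513

Answer: 513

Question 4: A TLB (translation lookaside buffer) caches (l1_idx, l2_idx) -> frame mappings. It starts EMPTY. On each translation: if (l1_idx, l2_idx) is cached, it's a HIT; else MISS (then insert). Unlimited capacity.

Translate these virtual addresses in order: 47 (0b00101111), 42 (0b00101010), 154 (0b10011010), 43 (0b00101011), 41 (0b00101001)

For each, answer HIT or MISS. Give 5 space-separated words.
Answer: MISS HIT MISS HIT HIT

Derivation:
vaddr=47: (0,5) not in TLB -> MISS, insert
vaddr=42: (0,5) in TLB -> HIT
vaddr=154: (2,3) not in TLB -> MISS, insert
vaddr=43: (0,5) in TLB -> HIT
vaddr=41: (0,5) in TLB -> HIT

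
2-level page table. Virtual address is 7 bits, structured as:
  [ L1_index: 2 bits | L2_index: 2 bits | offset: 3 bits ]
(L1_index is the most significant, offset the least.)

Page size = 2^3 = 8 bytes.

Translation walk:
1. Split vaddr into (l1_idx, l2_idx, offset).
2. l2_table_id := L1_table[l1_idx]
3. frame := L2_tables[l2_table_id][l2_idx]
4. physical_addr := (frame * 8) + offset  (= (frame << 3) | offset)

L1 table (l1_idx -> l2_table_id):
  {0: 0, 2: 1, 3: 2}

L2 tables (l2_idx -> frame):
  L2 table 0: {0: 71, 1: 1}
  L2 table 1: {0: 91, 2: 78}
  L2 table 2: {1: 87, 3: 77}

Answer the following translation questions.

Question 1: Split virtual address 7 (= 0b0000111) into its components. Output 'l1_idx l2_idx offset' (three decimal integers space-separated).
Answer: 0 0 7

Derivation:
vaddr = 7 = 0b0000111
  top 2 bits -> l1_idx = 0
  next 2 bits -> l2_idx = 0
  bottom 3 bits -> offset = 7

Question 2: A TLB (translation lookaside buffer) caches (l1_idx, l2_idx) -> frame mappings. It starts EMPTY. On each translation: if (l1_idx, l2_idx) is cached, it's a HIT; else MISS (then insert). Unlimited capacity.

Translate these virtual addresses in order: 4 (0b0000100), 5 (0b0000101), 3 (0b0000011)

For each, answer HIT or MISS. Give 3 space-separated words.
Answer: MISS HIT HIT

Derivation:
vaddr=4: (0,0) not in TLB -> MISS, insert
vaddr=5: (0,0) in TLB -> HIT
vaddr=3: (0,0) in TLB -> HIT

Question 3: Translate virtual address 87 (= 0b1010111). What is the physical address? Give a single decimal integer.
Answer: 631

Derivation:
vaddr = 87 = 0b1010111
Split: l1_idx=2, l2_idx=2, offset=7
L1[2] = 1
L2[1][2] = 78
paddr = 78 * 8 + 7 = 631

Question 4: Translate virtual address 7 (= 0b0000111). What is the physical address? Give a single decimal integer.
vaddr = 7 = 0b0000111
Split: l1_idx=0, l2_idx=0, offset=7
L1[0] = 0
L2[0][0] = 71
paddr = 71 * 8 + 7 = 575

Answer: 575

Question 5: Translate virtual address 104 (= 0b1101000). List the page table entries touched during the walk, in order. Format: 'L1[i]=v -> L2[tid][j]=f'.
Answer: L1[3]=2 -> L2[2][1]=87

Derivation:
vaddr = 104 = 0b1101000
Split: l1_idx=3, l2_idx=1, offset=0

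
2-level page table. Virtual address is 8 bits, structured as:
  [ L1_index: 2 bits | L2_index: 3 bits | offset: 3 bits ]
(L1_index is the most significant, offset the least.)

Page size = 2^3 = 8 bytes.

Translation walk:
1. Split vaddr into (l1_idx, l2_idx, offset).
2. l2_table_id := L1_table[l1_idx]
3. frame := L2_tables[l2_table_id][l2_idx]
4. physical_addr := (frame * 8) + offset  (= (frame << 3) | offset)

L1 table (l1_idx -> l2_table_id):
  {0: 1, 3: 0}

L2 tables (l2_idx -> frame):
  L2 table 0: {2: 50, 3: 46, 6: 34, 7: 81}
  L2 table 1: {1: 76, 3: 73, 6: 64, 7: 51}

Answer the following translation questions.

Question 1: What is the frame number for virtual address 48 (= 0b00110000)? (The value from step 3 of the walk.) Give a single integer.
Answer: 64

Derivation:
vaddr = 48: l1_idx=0, l2_idx=6
L1[0] = 1; L2[1][6] = 64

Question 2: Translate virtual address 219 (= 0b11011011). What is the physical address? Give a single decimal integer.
vaddr = 219 = 0b11011011
Split: l1_idx=3, l2_idx=3, offset=3
L1[3] = 0
L2[0][3] = 46
paddr = 46 * 8 + 3 = 371

Answer: 371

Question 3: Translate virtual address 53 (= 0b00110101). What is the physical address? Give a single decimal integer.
vaddr = 53 = 0b00110101
Split: l1_idx=0, l2_idx=6, offset=5
L1[0] = 1
L2[1][6] = 64
paddr = 64 * 8 + 5 = 517

Answer: 517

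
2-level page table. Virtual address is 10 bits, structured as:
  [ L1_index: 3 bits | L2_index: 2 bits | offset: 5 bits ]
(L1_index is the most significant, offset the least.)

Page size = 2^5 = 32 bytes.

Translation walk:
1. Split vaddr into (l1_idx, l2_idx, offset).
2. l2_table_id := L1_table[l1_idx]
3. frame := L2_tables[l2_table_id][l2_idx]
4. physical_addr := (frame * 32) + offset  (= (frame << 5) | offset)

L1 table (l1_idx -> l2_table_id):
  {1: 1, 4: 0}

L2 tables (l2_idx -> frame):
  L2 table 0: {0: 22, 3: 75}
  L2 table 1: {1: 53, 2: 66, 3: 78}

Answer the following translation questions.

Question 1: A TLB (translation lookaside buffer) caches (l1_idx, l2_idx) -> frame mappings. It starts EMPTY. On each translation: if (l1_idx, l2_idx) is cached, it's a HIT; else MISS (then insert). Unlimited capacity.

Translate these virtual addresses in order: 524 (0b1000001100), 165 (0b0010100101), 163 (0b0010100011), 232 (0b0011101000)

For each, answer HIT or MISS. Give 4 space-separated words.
Answer: MISS MISS HIT MISS

Derivation:
vaddr=524: (4,0) not in TLB -> MISS, insert
vaddr=165: (1,1) not in TLB -> MISS, insert
vaddr=163: (1,1) in TLB -> HIT
vaddr=232: (1,3) not in TLB -> MISS, insert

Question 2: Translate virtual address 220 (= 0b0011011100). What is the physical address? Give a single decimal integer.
Answer: 2140

Derivation:
vaddr = 220 = 0b0011011100
Split: l1_idx=1, l2_idx=2, offset=28
L1[1] = 1
L2[1][2] = 66
paddr = 66 * 32 + 28 = 2140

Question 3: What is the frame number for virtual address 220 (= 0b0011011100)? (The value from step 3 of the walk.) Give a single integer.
Answer: 66

Derivation:
vaddr = 220: l1_idx=1, l2_idx=2
L1[1] = 1; L2[1][2] = 66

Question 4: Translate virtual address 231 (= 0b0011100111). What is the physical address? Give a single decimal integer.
vaddr = 231 = 0b0011100111
Split: l1_idx=1, l2_idx=3, offset=7
L1[1] = 1
L2[1][3] = 78
paddr = 78 * 32 + 7 = 2503

Answer: 2503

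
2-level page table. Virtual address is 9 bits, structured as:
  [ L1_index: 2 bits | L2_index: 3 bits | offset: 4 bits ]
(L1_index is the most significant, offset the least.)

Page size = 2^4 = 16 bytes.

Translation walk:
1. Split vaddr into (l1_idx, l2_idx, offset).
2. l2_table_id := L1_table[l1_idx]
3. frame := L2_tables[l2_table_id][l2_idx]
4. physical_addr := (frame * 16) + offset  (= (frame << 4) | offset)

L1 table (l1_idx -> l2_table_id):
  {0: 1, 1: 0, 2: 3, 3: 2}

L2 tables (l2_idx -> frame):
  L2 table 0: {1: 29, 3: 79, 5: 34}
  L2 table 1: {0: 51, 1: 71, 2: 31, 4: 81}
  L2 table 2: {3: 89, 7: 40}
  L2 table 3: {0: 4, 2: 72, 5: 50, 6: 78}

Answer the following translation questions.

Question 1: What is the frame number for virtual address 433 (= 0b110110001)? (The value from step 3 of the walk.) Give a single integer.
Answer: 89

Derivation:
vaddr = 433: l1_idx=3, l2_idx=3
L1[3] = 2; L2[2][3] = 89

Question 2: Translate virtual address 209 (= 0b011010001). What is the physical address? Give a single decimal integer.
vaddr = 209 = 0b011010001
Split: l1_idx=1, l2_idx=5, offset=1
L1[1] = 0
L2[0][5] = 34
paddr = 34 * 16 + 1 = 545

Answer: 545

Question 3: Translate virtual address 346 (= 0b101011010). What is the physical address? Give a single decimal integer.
Answer: 810

Derivation:
vaddr = 346 = 0b101011010
Split: l1_idx=2, l2_idx=5, offset=10
L1[2] = 3
L2[3][5] = 50
paddr = 50 * 16 + 10 = 810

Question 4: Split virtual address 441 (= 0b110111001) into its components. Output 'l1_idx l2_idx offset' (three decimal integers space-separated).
Answer: 3 3 9

Derivation:
vaddr = 441 = 0b110111001
  top 2 bits -> l1_idx = 3
  next 3 bits -> l2_idx = 3
  bottom 4 bits -> offset = 9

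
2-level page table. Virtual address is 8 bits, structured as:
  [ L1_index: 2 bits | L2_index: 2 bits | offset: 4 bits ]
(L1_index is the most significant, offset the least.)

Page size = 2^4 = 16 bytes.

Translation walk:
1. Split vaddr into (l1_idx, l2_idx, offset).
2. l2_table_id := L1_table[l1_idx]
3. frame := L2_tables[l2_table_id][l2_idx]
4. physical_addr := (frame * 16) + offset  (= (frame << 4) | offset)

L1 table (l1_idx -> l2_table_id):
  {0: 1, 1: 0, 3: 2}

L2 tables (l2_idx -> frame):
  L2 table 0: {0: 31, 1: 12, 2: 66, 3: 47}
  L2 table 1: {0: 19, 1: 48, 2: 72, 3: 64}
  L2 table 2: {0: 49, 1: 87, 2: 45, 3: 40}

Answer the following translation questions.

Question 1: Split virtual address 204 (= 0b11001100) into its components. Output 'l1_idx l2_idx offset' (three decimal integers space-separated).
vaddr = 204 = 0b11001100
  top 2 bits -> l1_idx = 3
  next 2 bits -> l2_idx = 0
  bottom 4 bits -> offset = 12

Answer: 3 0 12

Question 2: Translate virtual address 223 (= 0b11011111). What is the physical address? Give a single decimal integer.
Answer: 1407

Derivation:
vaddr = 223 = 0b11011111
Split: l1_idx=3, l2_idx=1, offset=15
L1[3] = 2
L2[2][1] = 87
paddr = 87 * 16 + 15 = 1407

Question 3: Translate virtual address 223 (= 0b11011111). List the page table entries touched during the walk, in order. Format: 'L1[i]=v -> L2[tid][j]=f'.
vaddr = 223 = 0b11011111
Split: l1_idx=3, l2_idx=1, offset=15

Answer: L1[3]=2 -> L2[2][1]=87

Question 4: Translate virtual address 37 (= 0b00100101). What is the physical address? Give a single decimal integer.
vaddr = 37 = 0b00100101
Split: l1_idx=0, l2_idx=2, offset=5
L1[0] = 1
L2[1][2] = 72
paddr = 72 * 16 + 5 = 1157

Answer: 1157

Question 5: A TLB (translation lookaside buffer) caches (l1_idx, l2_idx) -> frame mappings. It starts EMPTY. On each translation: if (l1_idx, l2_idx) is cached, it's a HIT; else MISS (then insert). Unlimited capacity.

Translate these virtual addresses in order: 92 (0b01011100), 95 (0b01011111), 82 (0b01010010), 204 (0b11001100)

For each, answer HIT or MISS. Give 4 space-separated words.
Answer: MISS HIT HIT MISS

Derivation:
vaddr=92: (1,1) not in TLB -> MISS, insert
vaddr=95: (1,1) in TLB -> HIT
vaddr=82: (1,1) in TLB -> HIT
vaddr=204: (3,0) not in TLB -> MISS, insert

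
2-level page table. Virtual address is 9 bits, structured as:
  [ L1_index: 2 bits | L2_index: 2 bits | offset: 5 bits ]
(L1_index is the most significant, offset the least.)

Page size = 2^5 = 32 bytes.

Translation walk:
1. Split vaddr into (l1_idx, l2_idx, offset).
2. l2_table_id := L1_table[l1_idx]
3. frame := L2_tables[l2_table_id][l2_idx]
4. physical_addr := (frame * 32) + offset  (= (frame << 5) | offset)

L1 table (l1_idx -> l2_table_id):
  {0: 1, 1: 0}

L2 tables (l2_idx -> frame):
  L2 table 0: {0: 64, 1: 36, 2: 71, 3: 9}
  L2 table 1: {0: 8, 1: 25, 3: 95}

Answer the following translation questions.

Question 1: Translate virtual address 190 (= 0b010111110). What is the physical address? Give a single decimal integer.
vaddr = 190 = 0b010111110
Split: l1_idx=1, l2_idx=1, offset=30
L1[1] = 0
L2[0][1] = 36
paddr = 36 * 32 + 30 = 1182

Answer: 1182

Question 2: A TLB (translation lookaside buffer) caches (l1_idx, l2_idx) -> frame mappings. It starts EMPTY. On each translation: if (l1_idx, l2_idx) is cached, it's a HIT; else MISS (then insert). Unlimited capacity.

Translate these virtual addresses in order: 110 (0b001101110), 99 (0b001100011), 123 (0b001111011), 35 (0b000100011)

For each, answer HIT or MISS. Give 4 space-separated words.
vaddr=110: (0,3) not in TLB -> MISS, insert
vaddr=99: (0,3) in TLB -> HIT
vaddr=123: (0,3) in TLB -> HIT
vaddr=35: (0,1) not in TLB -> MISS, insert

Answer: MISS HIT HIT MISS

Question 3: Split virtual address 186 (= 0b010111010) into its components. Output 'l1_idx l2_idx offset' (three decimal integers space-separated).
Answer: 1 1 26

Derivation:
vaddr = 186 = 0b010111010
  top 2 bits -> l1_idx = 1
  next 2 bits -> l2_idx = 1
  bottom 5 bits -> offset = 26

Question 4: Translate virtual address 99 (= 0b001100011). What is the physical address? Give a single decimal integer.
Answer: 3043

Derivation:
vaddr = 99 = 0b001100011
Split: l1_idx=0, l2_idx=3, offset=3
L1[0] = 1
L2[1][3] = 95
paddr = 95 * 32 + 3 = 3043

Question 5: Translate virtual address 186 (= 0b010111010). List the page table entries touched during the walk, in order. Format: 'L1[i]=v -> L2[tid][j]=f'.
vaddr = 186 = 0b010111010
Split: l1_idx=1, l2_idx=1, offset=26

Answer: L1[1]=0 -> L2[0][1]=36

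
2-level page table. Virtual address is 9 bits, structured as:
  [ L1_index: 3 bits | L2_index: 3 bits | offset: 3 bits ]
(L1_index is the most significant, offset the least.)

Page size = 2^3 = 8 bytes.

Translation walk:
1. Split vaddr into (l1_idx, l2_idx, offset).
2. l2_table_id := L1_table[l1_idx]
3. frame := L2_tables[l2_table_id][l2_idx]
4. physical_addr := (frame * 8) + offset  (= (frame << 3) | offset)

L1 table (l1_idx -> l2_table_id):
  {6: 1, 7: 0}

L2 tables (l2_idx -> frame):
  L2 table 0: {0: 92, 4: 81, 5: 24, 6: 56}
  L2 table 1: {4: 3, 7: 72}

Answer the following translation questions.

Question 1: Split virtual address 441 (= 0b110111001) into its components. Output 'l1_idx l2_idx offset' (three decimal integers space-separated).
vaddr = 441 = 0b110111001
  top 3 bits -> l1_idx = 6
  next 3 bits -> l2_idx = 7
  bottom 3 bits -> offset = 1

Answer: 6 7 1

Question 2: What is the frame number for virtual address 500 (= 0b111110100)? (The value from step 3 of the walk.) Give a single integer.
vaddr = 500: l1_idx=7, l2_idx=6
L1[7] = 0; L2[0][6] = 56

Answer: 56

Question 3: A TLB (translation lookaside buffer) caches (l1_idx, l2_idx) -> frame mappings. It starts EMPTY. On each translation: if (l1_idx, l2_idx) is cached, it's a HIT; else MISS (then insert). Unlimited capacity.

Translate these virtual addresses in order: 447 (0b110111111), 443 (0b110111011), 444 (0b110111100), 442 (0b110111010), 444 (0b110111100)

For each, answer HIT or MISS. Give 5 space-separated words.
Answer: MISS HIT HIT HIT HIT

Derivation:
vaddr=447: (6,7) not in TLB -> MISS, insert
vaddr=443: (6,7) in TLB -> HIT
vaddr=444: (6,7) in TLB -> HIT
vaddr=442: (6,7) in TLB -> HIT
vaddr=444: (6,7) in TLB -> HIT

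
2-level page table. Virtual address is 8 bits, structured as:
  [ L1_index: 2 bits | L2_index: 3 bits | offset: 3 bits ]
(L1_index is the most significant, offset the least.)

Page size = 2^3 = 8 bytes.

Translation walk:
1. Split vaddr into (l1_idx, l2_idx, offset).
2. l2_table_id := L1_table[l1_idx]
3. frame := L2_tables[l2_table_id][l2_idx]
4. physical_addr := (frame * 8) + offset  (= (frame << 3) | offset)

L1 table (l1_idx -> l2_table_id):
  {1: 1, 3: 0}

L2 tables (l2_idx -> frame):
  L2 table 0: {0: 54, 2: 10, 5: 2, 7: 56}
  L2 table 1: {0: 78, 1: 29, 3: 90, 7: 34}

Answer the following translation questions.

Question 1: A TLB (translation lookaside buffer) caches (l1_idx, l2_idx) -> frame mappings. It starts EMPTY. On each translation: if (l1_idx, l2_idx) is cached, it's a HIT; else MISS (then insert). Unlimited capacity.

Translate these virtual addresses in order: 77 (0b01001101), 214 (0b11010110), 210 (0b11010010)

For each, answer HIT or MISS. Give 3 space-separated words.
vaddr=77: (1,1) not in TLB -> MISS, insert
vaddr=214: (3,2) not in TLB -> MISS, insert
vaddr=210: (3,2) in TLB -> HIT

Answer: MISS MISS HIT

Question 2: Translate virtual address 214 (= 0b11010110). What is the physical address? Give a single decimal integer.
Answer: 86

Derivation:
vaddr = 214 = 0b11010110
Split: l1_idx=3, l2_idx=2, offset=6
L1[3] = 0
L2[0][2] = 10
paddr = 10 * 8 + 6 = 86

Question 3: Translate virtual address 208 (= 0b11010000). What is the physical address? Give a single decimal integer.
vaddr = 208 = 0b11010000
Split: l1_idx=3, l2_idx=2, offset=0
L1[3] = 0
L2[0][2] = 10
paddr = 10 * 8 + 0 = 80

Answer: 80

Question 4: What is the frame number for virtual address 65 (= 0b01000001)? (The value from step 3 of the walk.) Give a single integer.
Answer: 78

Derivation:
vaddr = 65: l1_idx=1, l2_idx=0
L1[1] = 1; L2[1][0] = 78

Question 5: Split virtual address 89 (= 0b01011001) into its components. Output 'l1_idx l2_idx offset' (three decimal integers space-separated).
vaddr = 89 = 0b01011001
  top 2 bits -> l1_idx = 1
  next 3 bits -> l2_idx = 3
  bottom 3 bits -> offset = 1

Answer: 1 3 1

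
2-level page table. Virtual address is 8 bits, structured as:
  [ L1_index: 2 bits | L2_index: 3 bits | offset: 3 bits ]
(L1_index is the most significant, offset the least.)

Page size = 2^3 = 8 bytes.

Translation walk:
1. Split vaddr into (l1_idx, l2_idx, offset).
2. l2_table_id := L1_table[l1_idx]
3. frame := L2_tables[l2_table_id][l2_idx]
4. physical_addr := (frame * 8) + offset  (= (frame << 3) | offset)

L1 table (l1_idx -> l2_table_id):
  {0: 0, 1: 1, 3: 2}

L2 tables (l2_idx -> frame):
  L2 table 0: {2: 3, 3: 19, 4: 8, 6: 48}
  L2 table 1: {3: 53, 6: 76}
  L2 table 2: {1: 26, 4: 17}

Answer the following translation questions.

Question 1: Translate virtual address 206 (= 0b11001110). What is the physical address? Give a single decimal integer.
Answer: 214

Derivation:
vaddr = 206 = 0b11001110
Split: l1_idx=3, l2_idx=1, offset=6
L1[3] = 2
L2[2][1] = 26
paddr = 26 * 8 + 6 = 214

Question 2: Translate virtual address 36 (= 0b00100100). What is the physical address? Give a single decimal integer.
Answer: 68

Derivation:
vaddr = 36 = 0b00100100
Split: l1_idx=0, l2_idx=4, offset=4
L1[0] = 0
L2[0][4] = 8
paddr = 8 * 8 + 4 = 68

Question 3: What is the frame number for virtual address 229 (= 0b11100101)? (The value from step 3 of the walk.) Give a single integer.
Answer: 17

Derivation:
vaddr = 229: l1_idx=3, l2_idx=4
L1[3] = 2; L2[2][4] = 17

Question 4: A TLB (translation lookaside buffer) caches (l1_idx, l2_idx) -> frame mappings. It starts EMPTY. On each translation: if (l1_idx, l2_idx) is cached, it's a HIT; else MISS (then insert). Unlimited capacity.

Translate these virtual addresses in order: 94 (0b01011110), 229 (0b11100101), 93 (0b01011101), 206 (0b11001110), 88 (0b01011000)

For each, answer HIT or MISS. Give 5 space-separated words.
Answer: MISS MISS HIT MISS HIT

Derivation:
vaddr=94: (1,3) not in TLB -> MISS, insert
vaddr=229: (3,4) not in TLB -> MISS, insert
vaddr=93: (1,3) in TLB -> HIT
vaddr=206: (3,1) not in TLB -> MISS, insert
vaddr=88: (1,3) in TLB -> HIT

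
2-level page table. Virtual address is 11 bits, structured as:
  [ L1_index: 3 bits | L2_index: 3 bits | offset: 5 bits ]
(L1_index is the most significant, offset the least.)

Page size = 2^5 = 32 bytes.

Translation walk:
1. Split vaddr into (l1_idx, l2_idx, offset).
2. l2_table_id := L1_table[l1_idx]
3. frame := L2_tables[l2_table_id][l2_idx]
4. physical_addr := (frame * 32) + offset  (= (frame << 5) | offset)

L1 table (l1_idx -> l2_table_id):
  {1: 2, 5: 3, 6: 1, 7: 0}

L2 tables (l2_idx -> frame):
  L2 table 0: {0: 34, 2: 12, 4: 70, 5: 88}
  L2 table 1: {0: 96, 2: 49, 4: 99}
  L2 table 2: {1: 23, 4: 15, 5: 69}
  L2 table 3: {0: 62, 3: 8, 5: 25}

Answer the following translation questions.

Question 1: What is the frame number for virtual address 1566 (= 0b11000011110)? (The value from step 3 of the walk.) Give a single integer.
Answer: 96

Derivation:
vaddr = 1566: l1_idx=6, l2_idx=0
L1[6] = 1; L2[1][0] = 96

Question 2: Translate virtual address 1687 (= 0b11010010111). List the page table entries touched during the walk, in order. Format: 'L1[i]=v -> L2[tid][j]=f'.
Answer: L1[6]=1 -> L2[1][4]=99

Derivation:
vaddr = 1687 = 0b11010010111
Split: l1_idx=6, l2_idx=4, offset=23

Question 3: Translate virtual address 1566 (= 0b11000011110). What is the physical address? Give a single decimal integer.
vaddr = 1566 = 0b11000011110
Split: l1_idx=6, l2_idx=0, offset=30
L1[6] = 1
L2[1][0] = 96
paddr = 96 * 32 + 30 = 3102

Answer: 3102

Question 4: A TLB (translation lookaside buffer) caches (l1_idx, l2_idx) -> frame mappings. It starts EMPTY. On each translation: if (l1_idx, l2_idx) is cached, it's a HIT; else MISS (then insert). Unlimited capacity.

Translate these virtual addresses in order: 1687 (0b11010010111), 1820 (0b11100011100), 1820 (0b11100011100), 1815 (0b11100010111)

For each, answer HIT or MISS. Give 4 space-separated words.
Answer: MISS MISS HIT HIT

Derivation:
vaddr=1687: (6,4) not in TLB -> MISS, insert
vaddr=1820: (7,0) not in TLB -> MISS, insert
vaddr=1820: (7,0) in TLB -> HIT
vaddr=1815: (7,0) in TLB -> HIT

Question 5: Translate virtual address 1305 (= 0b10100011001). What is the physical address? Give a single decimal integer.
vaddr = 1305 = 0b10100011001
Split: l1_idx=5, l2_idx=0, offset=25
L1[5] = 3
L2[3][0] = 62
paddr = 62 * 32 + 25 = 2009

Answer: 2009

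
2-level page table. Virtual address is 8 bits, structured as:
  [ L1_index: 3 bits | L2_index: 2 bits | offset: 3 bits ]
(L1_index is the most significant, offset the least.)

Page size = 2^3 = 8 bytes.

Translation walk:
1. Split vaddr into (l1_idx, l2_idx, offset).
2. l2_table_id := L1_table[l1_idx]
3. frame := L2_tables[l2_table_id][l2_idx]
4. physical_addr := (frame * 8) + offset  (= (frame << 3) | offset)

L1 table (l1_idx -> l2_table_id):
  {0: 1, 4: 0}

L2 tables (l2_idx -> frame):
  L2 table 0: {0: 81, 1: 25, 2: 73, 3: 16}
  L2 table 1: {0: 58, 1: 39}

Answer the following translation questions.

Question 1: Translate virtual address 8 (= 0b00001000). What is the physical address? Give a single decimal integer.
Answer: 312

Derivation:
vaddr = 8 = 0b00001000
Split: l1_idx=0, l2_idx=1, offset=0
L1[0] = 1
L2[1][1] = 39
paddr = 39 * 8 + 0 = 312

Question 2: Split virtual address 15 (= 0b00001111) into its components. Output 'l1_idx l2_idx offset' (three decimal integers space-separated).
Answer: 0 1 7

Derivation:
vaddr = 15 = 0b00001111
  top 3 bits -> l1_idx = 0
  next 2 bits -> l2_idx = 1
  bottom 3 bits -> offset = 7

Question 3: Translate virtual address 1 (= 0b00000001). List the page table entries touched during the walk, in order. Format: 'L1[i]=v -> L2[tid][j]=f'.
vaddr = 1 = 0b00000001
Split: l1_idx=0, l2_idx=0, offset=1

Answer: L1[0]=1 -> L2[1][0]=58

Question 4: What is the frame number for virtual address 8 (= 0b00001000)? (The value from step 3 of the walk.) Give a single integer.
vaddr = 8: l1_idx=0, l2_idx=1
L1[0] = 1; L2[1][1] = 39

Answer: 39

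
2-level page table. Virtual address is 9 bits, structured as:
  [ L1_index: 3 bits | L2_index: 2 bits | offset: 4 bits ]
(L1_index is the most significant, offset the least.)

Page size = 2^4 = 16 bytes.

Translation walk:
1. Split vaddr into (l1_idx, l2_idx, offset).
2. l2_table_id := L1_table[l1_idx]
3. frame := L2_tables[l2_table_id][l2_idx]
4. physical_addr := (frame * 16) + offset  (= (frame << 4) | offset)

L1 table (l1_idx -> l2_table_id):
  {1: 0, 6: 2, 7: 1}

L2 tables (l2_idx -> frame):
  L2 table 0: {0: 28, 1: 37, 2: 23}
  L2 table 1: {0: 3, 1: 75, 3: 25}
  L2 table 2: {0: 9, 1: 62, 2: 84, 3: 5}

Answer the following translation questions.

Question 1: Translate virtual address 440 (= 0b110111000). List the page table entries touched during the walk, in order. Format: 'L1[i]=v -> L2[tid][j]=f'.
vaddr = 440 = 0b110111000
Split: l1_idx=6, l2_idx=3, offset=8

Answer: L1[6]=2 -> L2[2][3]=5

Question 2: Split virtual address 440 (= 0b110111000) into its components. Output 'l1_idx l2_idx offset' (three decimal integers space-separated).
vaddr = 440 = 0b110111000
  top 3 bits -> l1_idx = 6
  next 2 bits -> l2_idx = 3
  bottom 4 bits -> offset = 8

Answer: 6 3 8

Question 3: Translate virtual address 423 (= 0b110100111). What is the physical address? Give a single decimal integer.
Answer: 1351

Derivation:
vaddr = 423 = 0b110100111
Split: l1_idx=6, l2_idx=2, offset=7
L1[6] = 2
L2[2][2] = 84
paddr = 84 * 16 + 7 = 1351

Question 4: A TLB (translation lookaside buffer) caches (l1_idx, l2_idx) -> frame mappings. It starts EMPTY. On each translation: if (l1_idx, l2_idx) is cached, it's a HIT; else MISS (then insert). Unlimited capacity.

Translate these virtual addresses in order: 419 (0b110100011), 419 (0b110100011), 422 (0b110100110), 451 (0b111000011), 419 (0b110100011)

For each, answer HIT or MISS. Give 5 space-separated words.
vaddr=419: (6,2) not in TLB -> MISS, insert
vaddr=419: (6,2) in TLB -> HIT
vaddr=422: (6,2) in TLB -> HIT
vaddr=451: (7,0) not in TLB -> MISS, insert
vaddr=419: (6,2) in TLB -> HIT

Answer: MISS HIT HIT MISS HIT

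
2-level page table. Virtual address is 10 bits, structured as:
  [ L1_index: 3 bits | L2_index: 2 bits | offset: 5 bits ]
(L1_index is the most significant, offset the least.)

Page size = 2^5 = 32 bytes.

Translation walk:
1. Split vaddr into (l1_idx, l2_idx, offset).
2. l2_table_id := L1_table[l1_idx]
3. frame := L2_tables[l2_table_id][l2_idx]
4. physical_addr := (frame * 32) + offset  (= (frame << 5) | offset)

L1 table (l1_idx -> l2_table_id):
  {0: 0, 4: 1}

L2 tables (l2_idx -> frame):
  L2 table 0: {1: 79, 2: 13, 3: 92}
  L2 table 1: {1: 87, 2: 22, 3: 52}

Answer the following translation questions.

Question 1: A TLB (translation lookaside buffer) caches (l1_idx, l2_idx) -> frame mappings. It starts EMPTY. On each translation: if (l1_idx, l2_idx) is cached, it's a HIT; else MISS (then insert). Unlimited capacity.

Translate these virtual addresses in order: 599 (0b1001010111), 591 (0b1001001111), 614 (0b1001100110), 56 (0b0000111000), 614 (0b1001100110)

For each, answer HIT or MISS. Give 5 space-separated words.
Answer: MISS HIT MISS MISS HIT

Derivation:
vaddr=599: (4,2) not in TLB -> MISS, insert
vaddr=591: (4,2) in TLB -> HIT
vaddr=614: (4,3) not in TLB -> MISS, insert
vaddr=56: (0,1) not in TLB -> MISS, insert
vaddr=614: (4,3) in TLB -> HIT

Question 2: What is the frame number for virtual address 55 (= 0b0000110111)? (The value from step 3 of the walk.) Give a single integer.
Answer: 79

Derivation:
vaddr = 55: l1_idx=0, l2_idx=1
L1[0] = 0; L2[0][1] = 79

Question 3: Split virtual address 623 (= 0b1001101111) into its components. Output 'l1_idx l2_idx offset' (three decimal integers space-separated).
Answer: 4 3 15

Derivation:
vaddr = 623 = 0b1001101111
  top 3 bits -> l1_idx = 4
  next 2 bits -> l2_idx = 3
  bottom 5 bits -> offset = 15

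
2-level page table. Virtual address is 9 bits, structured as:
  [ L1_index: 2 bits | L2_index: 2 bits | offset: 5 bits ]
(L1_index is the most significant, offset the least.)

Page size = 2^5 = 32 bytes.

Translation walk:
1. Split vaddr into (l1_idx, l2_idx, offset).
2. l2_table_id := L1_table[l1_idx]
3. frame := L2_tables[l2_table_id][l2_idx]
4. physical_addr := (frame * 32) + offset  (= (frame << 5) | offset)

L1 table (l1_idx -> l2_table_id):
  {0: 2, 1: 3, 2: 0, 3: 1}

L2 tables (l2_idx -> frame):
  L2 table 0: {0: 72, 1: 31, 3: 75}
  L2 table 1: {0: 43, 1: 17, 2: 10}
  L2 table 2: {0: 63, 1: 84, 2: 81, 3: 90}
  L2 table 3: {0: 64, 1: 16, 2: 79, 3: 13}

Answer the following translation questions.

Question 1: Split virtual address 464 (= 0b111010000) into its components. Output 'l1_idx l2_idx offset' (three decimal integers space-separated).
vaddr = 464 = 0b111010000
  top 2 bits -> l1_idx = 3
  next 2 bits -> l2_idx = 2
  bottom 5 bits -> offset = 16

Answer: 3 2 16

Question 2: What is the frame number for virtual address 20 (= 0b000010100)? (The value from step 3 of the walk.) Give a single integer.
Answer: 63

Derivation:
vaddr = 20: l1_idx=0, l2_idx=0
L1[0] = 2; L2[2][0] = 63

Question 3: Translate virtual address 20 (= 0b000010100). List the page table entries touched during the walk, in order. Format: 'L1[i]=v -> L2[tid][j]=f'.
vaddr = 20 = 0b000010100
Split: l1_idx=0, l2_idx=0, offset=20

Answer: L1[0]=2 -> L2[2][0]=63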